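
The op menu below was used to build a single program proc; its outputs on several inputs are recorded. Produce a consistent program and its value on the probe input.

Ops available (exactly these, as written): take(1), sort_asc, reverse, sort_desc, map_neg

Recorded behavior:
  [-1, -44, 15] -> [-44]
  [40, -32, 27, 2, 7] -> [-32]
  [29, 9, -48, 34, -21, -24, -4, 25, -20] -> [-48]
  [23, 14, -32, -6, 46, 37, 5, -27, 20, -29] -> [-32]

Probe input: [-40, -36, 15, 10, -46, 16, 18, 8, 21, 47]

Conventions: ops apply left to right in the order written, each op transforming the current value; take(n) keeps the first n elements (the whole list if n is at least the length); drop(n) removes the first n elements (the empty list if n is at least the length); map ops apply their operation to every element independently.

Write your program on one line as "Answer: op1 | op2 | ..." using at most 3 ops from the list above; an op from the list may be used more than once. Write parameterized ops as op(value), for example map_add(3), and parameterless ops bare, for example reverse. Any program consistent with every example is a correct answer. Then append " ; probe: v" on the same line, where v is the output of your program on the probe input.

sort_asc | take(1) ; probe: [-46]

Check, running the answer program on each example:
  [-1, -44, 15] -> [-44, -1, 15] -> [-44]
  [40, -32, 27, 2, 7] -> [-32, 2, 7, 27, 40] -> [-32]
  [29, 9, -48, 34, -21, -24, -4, 25, -20] -> [-48, -24, -21, -20, -4, 9, 25, 29, 34] -> [-48]
  [23, 14, -32, -6, 46, 37, 5, -27, 20, -29] -> [-32, -29, -27, -6, 5, 14, 20, 23, 37, 46] -> [-32]
  probe: [-40, -36, 15, 10, -46, 16, 18, 8, 21, 47] -> [-46, -40, -36, 8, 10, 15, 16, 18, 21, 47] -> [-46]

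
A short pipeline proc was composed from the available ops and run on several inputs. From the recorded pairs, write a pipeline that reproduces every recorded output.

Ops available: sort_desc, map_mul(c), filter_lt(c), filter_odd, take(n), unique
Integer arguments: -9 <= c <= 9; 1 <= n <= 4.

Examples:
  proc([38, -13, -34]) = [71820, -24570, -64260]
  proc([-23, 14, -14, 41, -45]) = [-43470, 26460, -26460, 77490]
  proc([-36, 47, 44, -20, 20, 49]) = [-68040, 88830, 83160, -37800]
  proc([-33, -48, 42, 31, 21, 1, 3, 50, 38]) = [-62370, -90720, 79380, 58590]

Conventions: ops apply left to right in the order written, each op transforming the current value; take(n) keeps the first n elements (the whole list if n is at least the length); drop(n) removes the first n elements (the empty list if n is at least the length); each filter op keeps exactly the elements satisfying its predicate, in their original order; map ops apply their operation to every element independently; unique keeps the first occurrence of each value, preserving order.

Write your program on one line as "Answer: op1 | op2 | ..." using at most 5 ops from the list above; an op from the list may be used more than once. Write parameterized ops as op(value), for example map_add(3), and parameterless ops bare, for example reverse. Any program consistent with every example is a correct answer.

map_mul(5) | take(4) | map_mul(-7) | map_mul(9) | map_mul(-6)

Check, running the answer program on each example:
  [38, -13, -34] -> [190, -65, -170] -> [190, -65, -170] -> [-1330, 455, 1190] -> [-11970, 4095, 10710] -> [71820, -24570, -64260]
  [-23, 14, -14, 41, -45] -> [-115, 70, -70, 205, -225] -> [-115, 70, -70, 205] -> [805, -490, 490, -1435] -> [7245, -4410, 4410, -12915] -> [-43470, 26460, -26460, 77490]
  [-36, 47, 44, -20, 20, 49] -> [-180, 235, 220, -100, 100, 245] -> [-180, 235, 220, -100] -> [1260, -1645, -1540, 700] -> [11340, -14805, -13860, 6300] -> [-68040, 88830, 83160, -37800]
  [-33, -48, 42, 31, 21, 1, 3, 50, 38] -> [-165, -240, 210, 155, 105, 5, 15, 250, 190] -> [-165, -240, 210, 155] -> [1155, 1680, -1470, -1085] -> [10395, 15120, -13230, -9765] -> [-62370, -90720, 79380, 58590]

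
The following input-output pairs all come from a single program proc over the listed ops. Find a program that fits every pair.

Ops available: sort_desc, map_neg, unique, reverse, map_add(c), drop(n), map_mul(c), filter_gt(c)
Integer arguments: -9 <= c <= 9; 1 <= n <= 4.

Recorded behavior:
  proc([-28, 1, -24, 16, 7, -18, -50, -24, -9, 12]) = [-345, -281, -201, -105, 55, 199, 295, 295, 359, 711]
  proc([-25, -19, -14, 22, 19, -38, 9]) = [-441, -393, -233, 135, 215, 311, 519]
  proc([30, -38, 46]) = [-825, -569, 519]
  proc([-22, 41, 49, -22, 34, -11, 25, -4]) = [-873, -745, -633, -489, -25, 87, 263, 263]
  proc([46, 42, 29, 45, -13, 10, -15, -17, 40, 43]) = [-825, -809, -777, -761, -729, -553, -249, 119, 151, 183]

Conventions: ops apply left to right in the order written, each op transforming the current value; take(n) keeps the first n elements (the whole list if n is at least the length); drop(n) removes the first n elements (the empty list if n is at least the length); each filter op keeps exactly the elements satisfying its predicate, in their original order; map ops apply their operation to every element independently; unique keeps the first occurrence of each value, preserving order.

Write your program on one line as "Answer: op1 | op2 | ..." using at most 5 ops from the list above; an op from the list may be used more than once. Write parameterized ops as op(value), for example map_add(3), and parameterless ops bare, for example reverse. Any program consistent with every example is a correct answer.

sort_desc | map_add(6) | map_mul(4) | map_mul(-4) | map_add(7)

Check, running the answer program on each example:
  [-28, 1, -24, 16, 7, -18, -50, -24, -9, 12] -> [16, 12, 7, 1, -9, -18, -24, -24, -28, -50] -> [22, 18, 13, 7, -3, -12, -18, -18, -22, -44] -> [88, 72, 52, 28, -12, -48, -72, -72, -88, -176] -> [-352, -288, -208, -112, 48, 192, 288, 288, 352, 704] -> [-345, -281, -201, -105, 55, 199, 295, 295, 359, 711]
  [-25, -19, -14, 22, 19, -38, 9] -> [22, 19, 9, -14, -19, -25, -38] -> [28, 25, 15, -8, -13, -19, -32] -> [112, 100, 60, -32, -52, -76, -128] -> [-448, -400, -240, 128, 208, 304, 512] -> [-441, -393, -233, 135, 215, 311, 519]
  [30, -38, 46] -> [46, 30, -38] -> [52, 36, -32] -> [208, 144, -128] -> [-832, -576, 512] -> [-825, -569, 519]
  [-22, 41, 49, -22, 34, -11, 25, -4] -> [49, 41, 34, 25, -4, -11, -22, -22] -> [55, 47, 40, 31, 2, -5, -16, -16] -> [220, 188, 160, 124, 8, -20, -64, -64] -> [-880, -752, -640, -496, -32, 80, 256, 256] -> [-873, -745, -633, -489, -25, 87, 263, 263]
  [46, 42, 29, 45, -13, 10, -15, -17, 40, 43] -> [46, 45, 43, 42, 40, 29, 10, -13, -15, -17] -> [52, 51, 49, 48, 46, 35, 16, -7, -9, -11] -> [208, 204, 196, 192, 184, 140, 64, -28, -36, -44] -> [-832, -816, -784, -768, -736, -560, -256, 112, 144, 176] -> [-825, -809, -777, -761, -729, -553, -249, 119, 151, 183]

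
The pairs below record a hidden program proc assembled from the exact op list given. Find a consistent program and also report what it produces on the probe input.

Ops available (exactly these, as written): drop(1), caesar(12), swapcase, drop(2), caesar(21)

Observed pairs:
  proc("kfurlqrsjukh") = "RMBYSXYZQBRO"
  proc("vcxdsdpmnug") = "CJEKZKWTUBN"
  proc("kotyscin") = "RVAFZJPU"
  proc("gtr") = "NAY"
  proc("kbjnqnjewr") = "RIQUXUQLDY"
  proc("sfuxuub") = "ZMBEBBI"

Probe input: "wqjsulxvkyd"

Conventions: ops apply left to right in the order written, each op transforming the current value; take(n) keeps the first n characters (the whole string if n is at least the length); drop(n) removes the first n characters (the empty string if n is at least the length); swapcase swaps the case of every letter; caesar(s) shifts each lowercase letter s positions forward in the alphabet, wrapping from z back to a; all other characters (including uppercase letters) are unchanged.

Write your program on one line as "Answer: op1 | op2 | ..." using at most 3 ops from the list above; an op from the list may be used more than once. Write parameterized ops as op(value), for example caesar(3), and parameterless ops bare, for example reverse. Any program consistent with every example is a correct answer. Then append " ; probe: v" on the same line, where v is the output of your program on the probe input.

caesar(12) | caesar(21) | swapcase ; probe: "DXQZBSECRFK"

Check, running the answer program on each example:
  "kfurlqrsjukh" -> "wrgdxcdevgwt" -> "rmbysxyzqbro" -> "RMBYSXYZQBRO"
  "vcxdsdpmnug" -> "hojpepbyzgs" -> "cjekzkwtubn" -> "CJEKZKWTUBN"
  "kotyscin" -> "wafkeouz" -> "rvafzjpu" -> "RVAFZJPU"
  "gtr" -> "sfd" -> "nay" -> "NAY"
  "kbjnqnjewr" -> "wnvzczvqid" -> "riquxuqldy" -> "RIQUXUQLDY"
  "sfuxuub" -> "ergjggn" -> "zmbebbi" -> "ZMBEBBI"
  probe: "wqjsulxvkyd" -> "icvegxjhwkp" -> "dxqzbsecrfk" -> "DXQZBSECRFK"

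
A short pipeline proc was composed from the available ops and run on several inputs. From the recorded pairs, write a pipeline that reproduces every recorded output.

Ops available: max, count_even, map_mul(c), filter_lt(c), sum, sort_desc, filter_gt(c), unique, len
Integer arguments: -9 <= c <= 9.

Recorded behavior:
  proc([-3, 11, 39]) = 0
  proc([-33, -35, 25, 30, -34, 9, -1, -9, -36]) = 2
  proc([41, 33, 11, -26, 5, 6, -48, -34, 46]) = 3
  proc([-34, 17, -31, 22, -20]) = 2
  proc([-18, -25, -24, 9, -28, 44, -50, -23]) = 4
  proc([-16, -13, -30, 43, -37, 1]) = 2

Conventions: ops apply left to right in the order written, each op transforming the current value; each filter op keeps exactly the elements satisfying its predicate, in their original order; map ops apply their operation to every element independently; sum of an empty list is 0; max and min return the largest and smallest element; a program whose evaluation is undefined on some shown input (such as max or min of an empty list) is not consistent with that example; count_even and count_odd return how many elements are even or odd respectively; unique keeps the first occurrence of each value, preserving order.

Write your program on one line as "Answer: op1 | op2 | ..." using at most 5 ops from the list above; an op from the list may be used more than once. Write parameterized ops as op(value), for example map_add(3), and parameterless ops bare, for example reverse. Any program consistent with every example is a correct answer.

sort_desc | filter_lt(6) | filter_lt(0) | count_even

Check, running the answer program on each example:
  [-3, 11, 39] -> [39, 11, -3] -> [-3] -> [-3] -> 0
  [-33, -35, 25, 30, -34, 9, -1, -9, -36] -> [30, 25, 9, -1, -9, -33, -34, -35, -36] -> [-1, -9, -33, -34, -35, -36] -> [-1, -9, -33, -34, -35, -36] -> 2
  [41, 33, 11, -26, 5, 6, -48, -34, 46] -> [46, 41, 33, 11, 6, 5, -26, -34, -48] -> [5, -26, -34, -48] -> [-26, -34, -48] -> 3
  [-34, 17, -31, 22, -20] -> [22, 17, -20, -31, -34] -> [-20, -31, -34] -> [-20, -31, -34] -> 2
  [-18, -25, -24, 9, -28, 44, -50, -23] -> [44, 9, -18, -23, -24, -25, -28, -50] -> [-18, -23, -24, -25, -28, -50] -> [-18, -23, -24, -25, -28, -50] -> 4
  [-16, -13, -30, 43, -37, 1] -> [43, 1, -13, -16, -30, -37] -> [1, -13, -16, -30, -37] -> [-13, -16, -30, -37] -> 2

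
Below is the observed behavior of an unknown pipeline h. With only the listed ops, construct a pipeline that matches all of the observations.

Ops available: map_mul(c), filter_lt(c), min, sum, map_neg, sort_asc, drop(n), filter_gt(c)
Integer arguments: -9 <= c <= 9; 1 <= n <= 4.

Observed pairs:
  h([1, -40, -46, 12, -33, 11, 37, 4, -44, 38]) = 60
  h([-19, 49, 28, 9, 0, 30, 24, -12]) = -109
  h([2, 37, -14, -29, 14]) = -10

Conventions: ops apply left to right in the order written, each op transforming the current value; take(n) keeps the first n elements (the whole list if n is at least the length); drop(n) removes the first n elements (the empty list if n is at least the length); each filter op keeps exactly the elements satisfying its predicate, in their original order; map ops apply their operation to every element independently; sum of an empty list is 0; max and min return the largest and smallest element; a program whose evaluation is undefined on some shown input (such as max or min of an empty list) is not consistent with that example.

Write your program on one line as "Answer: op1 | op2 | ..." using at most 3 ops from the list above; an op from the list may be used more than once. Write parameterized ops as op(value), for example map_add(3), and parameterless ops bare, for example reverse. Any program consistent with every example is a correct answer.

map_neg | sort_asc | sum

Check, running the answer program on each example:
  [1, -40, -46, 12, -33, 11, 37, 4, -44, 38] -> [-1, 40, 46, -12, 33, -11, -37, -4, 44, -38] -> [-38, -37, -12, -11, -4, -1, 33, 40, 44, 46] -> 60
  [-19, 49, 28, 9, 0, 30, 24, -12] -> [19, -49, -28, -9, 0, -30, -24, 12] -> [-49, -30, -28, -24, -9, 0, 12, 19] -> -109
  [2, 37, -14, -29, 14] -> [-2, -37, 14, 29, -14] -> [-37, -14, -2, 14, 29] -> -10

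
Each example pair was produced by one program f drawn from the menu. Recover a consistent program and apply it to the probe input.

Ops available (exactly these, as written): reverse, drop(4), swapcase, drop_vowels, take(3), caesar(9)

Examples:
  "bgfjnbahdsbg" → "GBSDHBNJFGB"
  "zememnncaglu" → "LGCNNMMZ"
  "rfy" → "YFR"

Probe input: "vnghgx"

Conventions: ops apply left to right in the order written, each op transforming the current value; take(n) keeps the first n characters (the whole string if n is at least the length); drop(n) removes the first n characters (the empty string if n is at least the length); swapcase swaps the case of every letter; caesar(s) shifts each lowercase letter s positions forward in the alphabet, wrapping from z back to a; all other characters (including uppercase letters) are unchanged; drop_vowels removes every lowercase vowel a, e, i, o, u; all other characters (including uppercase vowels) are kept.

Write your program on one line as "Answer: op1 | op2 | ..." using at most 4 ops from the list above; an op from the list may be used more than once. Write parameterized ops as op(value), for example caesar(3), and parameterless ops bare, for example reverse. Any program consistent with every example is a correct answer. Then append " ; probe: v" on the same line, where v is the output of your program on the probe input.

reverse | drop_vowels | swapcase ; probe: "XGHGNV"

Check, running the answer program on each example:
  "bgfjnbahdsbg" -> "gbsdhabnjfgb" -> "gbsdhbnjfgb" -> "GBSDHBNJFGB"
  "zememnncaglu" -> "ulgacnnmemez" -> "lgcnnmmz" -> "LGCNNMMZ"
  "rfy" -> "yfr" -> "yfr" -> "YFR"
  probe: "vnghgx" -> "xghgnv" -> "xghgnv" -> "XGHGNV"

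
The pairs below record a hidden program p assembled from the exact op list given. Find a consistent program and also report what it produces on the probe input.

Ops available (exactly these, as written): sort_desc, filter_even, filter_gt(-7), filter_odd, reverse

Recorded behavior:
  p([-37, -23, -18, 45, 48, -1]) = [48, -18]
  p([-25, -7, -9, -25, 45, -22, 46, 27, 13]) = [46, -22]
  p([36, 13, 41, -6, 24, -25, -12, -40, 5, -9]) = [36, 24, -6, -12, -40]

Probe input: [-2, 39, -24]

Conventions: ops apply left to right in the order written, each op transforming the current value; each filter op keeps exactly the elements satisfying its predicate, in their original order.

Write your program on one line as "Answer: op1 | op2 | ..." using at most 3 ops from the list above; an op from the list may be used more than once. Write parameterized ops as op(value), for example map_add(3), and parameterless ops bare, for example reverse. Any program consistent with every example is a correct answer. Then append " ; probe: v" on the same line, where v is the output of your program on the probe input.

sort_desc | filter_even ; probe: [-2, -24]

Check, running the answer program on each example:
  [-37, -23, -18, 45, 48, -1] -> [48, 45, -1, -18, -23, -37] -> [48, -18]
  [-25, -7, -9, -25, 45, -22, 46, 27, 13] -> [46, 45, 27, 13, -7, -9, -22, -25, -25] -> [46, -22]
  [36, 13, 41, -6, 24, -25, -12, -40, 5, -9] -> [41, 36, 24, 13, 5, -6, -9, -12, -25, -40] -> [36, 24, -6, -12, -40]
  probe: [-2, 39, -24] -> [39, -2, -24] -> [-2, -24]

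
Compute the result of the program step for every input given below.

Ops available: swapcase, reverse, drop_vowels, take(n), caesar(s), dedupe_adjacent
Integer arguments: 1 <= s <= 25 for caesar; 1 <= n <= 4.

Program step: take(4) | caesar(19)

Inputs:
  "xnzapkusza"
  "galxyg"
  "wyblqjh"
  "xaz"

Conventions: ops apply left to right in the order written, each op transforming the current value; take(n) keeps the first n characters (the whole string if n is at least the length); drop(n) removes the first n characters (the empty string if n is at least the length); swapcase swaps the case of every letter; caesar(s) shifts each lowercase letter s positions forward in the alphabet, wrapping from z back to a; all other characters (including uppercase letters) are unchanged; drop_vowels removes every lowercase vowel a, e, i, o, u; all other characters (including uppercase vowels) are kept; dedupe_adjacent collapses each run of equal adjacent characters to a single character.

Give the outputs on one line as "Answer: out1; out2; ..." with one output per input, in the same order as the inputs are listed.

Execution, op by op:
  "xnzapkusza" -> "xnza" -> "qgst"
  "galxyg" -> "galx" -> "zteq"
  "wyblqjh" -> "wybl" -> "prue"
  "xaz" -> "xaz" -> "qts"

"qgst"; "zteq"; "prue"; "qts"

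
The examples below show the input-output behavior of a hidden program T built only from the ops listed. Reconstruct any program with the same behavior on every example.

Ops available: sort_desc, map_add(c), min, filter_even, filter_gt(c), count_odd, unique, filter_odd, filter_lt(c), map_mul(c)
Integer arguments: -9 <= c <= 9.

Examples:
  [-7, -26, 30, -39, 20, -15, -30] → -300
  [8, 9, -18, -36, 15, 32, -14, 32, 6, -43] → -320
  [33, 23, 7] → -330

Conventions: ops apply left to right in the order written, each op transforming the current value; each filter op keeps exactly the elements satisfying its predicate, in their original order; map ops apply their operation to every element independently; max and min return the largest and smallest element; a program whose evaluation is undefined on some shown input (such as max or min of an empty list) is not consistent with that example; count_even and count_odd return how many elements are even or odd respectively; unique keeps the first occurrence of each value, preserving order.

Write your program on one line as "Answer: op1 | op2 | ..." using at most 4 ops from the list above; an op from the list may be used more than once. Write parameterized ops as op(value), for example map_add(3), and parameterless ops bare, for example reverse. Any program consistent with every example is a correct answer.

map_mul(-5) | map_mul(2) | min

Check, running the answer program on each example:
  [-7, -26, 30, -39, 20, -15, -30] -> [35, 130, -150, 195, -100, 75, 150] -> [70, 260, -300, 390, -200, 150, 300] -> -300
  [8, 9, -18, -36, 15, 32, -14, 32, 6, -43] -> [-40, -45, 90, 180, -75, -160, 70, -160, -30, 215] -> [-80, -90, 180, 360, -150, -320, 140, -320, -60, 430] -> -320
  [33, 23, 7] -> [-165, -115, -35] -> [-330, -230, -70] -> -330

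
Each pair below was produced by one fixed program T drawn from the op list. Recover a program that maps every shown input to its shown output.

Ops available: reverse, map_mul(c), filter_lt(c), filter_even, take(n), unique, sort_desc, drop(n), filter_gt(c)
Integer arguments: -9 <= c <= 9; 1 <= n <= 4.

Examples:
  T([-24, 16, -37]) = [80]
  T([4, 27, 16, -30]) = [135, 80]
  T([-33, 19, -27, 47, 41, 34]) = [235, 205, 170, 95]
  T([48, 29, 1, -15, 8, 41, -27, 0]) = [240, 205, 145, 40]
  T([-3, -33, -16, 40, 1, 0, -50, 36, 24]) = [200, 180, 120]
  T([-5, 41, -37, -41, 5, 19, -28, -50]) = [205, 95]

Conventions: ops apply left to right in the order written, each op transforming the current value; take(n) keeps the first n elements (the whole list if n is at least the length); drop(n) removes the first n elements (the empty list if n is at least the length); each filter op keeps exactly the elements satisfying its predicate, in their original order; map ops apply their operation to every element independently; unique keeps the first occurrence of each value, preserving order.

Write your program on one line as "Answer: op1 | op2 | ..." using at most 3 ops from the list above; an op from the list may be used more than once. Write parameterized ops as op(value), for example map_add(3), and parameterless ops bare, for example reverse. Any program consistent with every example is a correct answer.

sort_desc | filter_gt(5) | map_mul(5)

Check, running the answer program on each example:
  [-24, 16, -37] -> [16, -24, -37] -> [16] -> [80]
  [4, 27, 16, -30] -> [27, 16, 4, -30] -> [27, 16] -> [135, 80]
  [-33, 19, -27, 47, 41, 34] -> [47, 41, 34, 19, -27, -33] -> [47, 41, 34, 19] -> [235, 205, 170, 95]
  [48, 29, 1, -15, 8, 41, -27, 0] -> [48, 41, 29, 8, 1, 0, -15, -27] -> [48, 41, 29, 8] -> [240, 205, 145, 40]
  [-3, -33, -16, 40, 1, 0, -50, 36, 24] -> [40, 36, 24, 1, 0, -3, -16, -33, -50] -> [40, 36, 24] -> [200, 180, 120]
  [-5, 41, -37, -41, 5, 19, -28, -50] -> [41, 19, 5, -5, -28, -37, -41, -50] -> [41, 19] -> [205, 95]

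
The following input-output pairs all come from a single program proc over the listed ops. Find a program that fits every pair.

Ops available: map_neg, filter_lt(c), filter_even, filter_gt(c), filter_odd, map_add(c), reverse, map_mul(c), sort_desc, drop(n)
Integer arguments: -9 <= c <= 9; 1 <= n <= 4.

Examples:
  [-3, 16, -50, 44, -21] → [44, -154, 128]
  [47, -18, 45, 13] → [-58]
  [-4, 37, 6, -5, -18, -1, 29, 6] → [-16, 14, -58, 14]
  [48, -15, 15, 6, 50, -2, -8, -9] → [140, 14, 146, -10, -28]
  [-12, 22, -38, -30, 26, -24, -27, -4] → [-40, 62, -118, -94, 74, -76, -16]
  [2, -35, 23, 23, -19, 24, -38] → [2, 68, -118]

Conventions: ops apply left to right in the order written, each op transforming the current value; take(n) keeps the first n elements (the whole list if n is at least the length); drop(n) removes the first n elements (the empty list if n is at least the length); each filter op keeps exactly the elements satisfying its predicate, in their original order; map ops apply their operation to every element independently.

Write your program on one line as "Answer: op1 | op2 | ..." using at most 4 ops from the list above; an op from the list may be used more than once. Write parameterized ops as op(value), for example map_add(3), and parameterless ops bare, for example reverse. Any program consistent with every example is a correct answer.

map_mul(3) | map_add(-4) | filter_even

Check, running the answer program on each example:
  [-3, 16, -50, 44, -21] -> [-9, 48, -150, 132, -63] -> [-13, 44, -154, 128, -67] -> [44, -154, 128]
  [47, -18, 45, 13] -> [141, -54, 135, 39] -> [137, -58, 131, 35] -> [-58]
  [-4, 37, 6, -5, -18, -1, 29, 6] -> [-12, 111, 18, -15, -54, -3, 87, 18] -> [-16, 107, 14, -19, -58, -7, 83, 14] -> [-16, 14, -58, 14]
  [48, -15, 15, 6, 50, -2, -8, -9] -> [144, -45, 45, 18, 150, -6, -24, -27] -> [140, -49, 41, 14, 146, -10, -28, -31] -> [140, 14, 146, -10, -28]
  [-12, 22, -38, -30, 26, -24, -27, -4] -> [-36, 66, -114, -90, 78, -72, -81, -12] -> [-40, 62, -118, -94, 74, -76, -85, -16] -> [-40, 62, -118, -94, 74, -76, -16]
  [2, -35, 23, 23, -19, 24, -38] -> [6, -105, 69, 69, -57, 72, -114] -> [2, -109, 65, 65, -61, 68, -118] -> [2, 68, -118]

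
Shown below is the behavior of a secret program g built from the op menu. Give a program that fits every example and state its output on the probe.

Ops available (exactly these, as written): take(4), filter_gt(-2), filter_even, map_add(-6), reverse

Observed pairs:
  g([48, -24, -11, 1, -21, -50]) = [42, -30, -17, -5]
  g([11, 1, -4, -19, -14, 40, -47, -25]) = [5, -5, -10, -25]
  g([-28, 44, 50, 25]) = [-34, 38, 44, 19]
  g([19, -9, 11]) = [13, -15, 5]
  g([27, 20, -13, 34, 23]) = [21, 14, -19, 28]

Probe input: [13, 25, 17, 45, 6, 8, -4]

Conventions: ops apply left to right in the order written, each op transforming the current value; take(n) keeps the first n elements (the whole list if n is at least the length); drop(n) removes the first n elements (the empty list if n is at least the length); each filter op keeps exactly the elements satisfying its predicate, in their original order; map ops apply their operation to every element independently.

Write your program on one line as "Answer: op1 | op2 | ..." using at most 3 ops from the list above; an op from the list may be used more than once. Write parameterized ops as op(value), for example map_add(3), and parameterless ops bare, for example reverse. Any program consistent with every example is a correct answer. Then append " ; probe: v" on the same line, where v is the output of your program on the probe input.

map_add(-6) | take(4) ; probe: [7, 19, 11, 39]

Check, running the answer program on each example:
  [48, -24, -11, 1, -21, -50] -> [42, -30, -17, -5, -27, -56] -> [42, -30, -17, -5]
  [11, 1, -4, -19, -14, 40, -47, -25] -> [5, -5, -10, -25, -20, 34, -53, -31] -> [5, -5, -10, -25]
  [-28, 44, 50, 25] -> [-34, 38, 44, 19] -> [-34, 38, 44, 19]
  [19, -9, 11] -> [13, -15, 5] -> [13, -15, 5]
  [27, 20, -13, 34, 23] -> [21, 14, -19, 28, 17] -> [21, 14, -19, 28]
  probe: [13, 25, 17, 45, 6, 8, -4] -> [7, 19, 11, 39, 0, 2, -10] -> [7, 19, 11, 39]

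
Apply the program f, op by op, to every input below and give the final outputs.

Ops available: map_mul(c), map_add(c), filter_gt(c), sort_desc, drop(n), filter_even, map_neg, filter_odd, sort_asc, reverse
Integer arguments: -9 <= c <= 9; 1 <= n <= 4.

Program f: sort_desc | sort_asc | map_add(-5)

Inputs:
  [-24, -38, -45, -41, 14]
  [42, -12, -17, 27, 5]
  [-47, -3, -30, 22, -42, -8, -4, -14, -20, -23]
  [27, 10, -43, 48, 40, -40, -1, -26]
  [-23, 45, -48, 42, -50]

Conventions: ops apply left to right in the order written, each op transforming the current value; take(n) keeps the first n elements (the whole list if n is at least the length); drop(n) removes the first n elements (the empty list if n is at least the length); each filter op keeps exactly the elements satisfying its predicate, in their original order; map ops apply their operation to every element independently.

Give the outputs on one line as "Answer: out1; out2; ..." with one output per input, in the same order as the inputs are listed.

Execution, op by op:
  [-24, -38, -45, -41, 14] -> [14, -24, -38, -41, -45] -> [-45, -41, -38, -24, 14] -> [-50, -46, -43, -29, 9]
  [42, -12, -17, 27, 5] -> [42, 27, 5, -12, -17] -> [-17, -12, 5, 27, 42] -> [-22, -17, 0, 22, 37]
  [-47, -3, -30, 22, -42, -8, -4, -14, -20, -23] -> [22, -3, -4, -8, -14, -20, -23, -30, -42, -47] -> [-47, -42, -30, -23, -20, -14, -8, -4, -3, 22] -> [-52, -47, -35, -28, -25, -19, -13, -9, -8, 17]
  [27, 10, -43, 48, 40, -40, -1, -26] -> [48, 40, 27, 10, -1, -26, -40, -43] -> [-43, -40, -26, -1, 10, 27, 40, 48] -> [-48, -45, -31, -6, 5, 22, 35, 43]
  [-23, 45, -48, 42, -50] -> [45, 42, -23, -48, -50] -> [-50, -48, -23, 42, 45] -> [-55, -53, -28, 37, 40]

[-50, -46, -43, -29, 9]; [-22, -17, 0, 22, 37]; [-52, -47, -35, -28, -25, -19, -13, -9, -8, 17]; [-48, -45, -31, -6, 5, 22, 35, 43]; [-55, -53, -28, 37, 40]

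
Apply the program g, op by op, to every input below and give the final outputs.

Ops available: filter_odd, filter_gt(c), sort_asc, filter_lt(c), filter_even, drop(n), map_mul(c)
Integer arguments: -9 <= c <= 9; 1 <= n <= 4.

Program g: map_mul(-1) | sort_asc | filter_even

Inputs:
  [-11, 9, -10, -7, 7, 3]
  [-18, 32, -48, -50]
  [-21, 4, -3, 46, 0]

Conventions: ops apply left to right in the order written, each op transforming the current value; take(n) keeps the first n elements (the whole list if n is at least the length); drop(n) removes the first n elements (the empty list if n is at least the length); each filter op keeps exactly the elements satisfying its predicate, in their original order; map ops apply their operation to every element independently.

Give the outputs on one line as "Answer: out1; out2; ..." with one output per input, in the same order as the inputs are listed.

[10]; [-32, 18, 48, 50]; [-46, -4, 0]

Execution, op by op:
  [-11, 9, -10, -7, 7, 3] -> [11, -9, 10, 7, -7, -3] -> [-9, -7, -3, 7, 10, 11] -> [10]
  [-18, 32, -48, -50] -> [18, -32, 48, 50] -> [-32, 18, 48, 50] -> [-32, 18, 48, 50]
  [-21, 4, -3, 46, 0] -> [21, -4, 3, -46, 0] -> [-46, -4, 0, 3, 21] -> [-46, -4, 0]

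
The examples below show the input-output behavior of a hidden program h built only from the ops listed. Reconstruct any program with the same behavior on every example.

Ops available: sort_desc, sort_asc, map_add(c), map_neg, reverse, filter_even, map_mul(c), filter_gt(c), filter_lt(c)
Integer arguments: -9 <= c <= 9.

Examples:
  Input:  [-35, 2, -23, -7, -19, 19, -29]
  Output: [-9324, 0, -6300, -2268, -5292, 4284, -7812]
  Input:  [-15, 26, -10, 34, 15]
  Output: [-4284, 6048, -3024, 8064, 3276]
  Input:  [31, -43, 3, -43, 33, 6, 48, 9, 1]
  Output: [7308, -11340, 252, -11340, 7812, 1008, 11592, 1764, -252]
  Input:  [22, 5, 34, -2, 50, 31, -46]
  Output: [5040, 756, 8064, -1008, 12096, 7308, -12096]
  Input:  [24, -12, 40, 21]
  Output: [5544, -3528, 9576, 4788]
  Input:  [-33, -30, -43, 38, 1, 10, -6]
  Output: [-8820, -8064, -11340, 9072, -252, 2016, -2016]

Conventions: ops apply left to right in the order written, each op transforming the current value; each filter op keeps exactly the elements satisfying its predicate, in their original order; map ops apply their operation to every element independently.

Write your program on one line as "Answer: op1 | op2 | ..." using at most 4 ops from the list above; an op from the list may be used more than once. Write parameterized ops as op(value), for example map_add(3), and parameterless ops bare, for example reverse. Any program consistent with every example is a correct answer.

map_add(-2) | map_mul(-9) | map_mul(7) | map_mul(-4)

Check, running the answer program on each example:
  [-35, 2, -23, -7, -19, 19, -29] -> [-37, 0, -25, -9, -21, 17, -31] -> [333, 0, 225, 81, 189, -153, 279] -> [2331, 0, 1575, 567, 1323, -1071, 1953] -> [-9324, 0, -6300, -2268, -5292, 4284, -7812]
  [-15, 26, -10, 34, 15] -> [-17, 24, -12, 32, 13] -> [153, -216, 108, -288, -117] -> [1071, -1512, 756, -2016, -819] -> [-4284, 6048, -3024, 8064, 3276]
  [31, -43, 3, -43, 33, 6, 48, 9, 1] -> [29, -45, 1, -45, 31, 4, 46, 7, -1] -> [-261, 405, -9, 405, -279, -36, -414, -63, 9] -> [-1827, 2835, -63, 2835, -1953, -252, -2898, -441, 63] -> [7308, -11340, 252, -11340, 7812, 1008, 11592, 1764, -252]
  [22, 5, 34, -2, 50, 31, -46] -> [20, 3, 32, -4, 48, 29, -48] -> [-180, -27, -288, 36, -432, -261, 432] -> [-1260, -189, -2016, 252, -3024, -1827, 3024] -> [5040, 756, 8064, -1008, 12096, 7308, -12096]
  [24, -12, 40, 21] -> [22, -14, 38, 19] -> [-198, 126, -342, -171] -> [-1386, 882, -2394, -1197] -> [5544, -3528, 9576, 4788]
  [-33, -30, -43, 38, 1, 10, -6] -> [-35, -32, -45, 36, -1, 8, -8] -> [315, 288, 405, -324, 9, -72, 72] -> [2205, 2016, 2835, -2268, 63, -504, 504] -> [-8820, -8064, -11340, 9072, -252, 2016, -2016]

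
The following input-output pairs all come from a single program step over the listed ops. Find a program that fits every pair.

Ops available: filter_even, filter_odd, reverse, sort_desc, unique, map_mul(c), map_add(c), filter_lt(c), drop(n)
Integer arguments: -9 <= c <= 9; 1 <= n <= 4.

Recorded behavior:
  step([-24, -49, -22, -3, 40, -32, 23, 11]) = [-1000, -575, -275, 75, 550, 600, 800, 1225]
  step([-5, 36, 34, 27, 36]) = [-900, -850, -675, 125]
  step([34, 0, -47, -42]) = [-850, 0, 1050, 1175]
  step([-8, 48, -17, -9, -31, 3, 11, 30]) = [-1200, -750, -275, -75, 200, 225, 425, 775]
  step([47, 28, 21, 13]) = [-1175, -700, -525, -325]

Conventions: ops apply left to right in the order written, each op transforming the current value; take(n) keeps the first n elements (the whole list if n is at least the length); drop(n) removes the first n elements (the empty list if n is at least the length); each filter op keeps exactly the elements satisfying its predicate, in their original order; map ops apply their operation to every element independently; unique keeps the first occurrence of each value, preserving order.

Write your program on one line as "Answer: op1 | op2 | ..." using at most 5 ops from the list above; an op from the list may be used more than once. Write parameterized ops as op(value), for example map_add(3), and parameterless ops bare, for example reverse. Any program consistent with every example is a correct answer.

map_mul(5) | map_mul(-5) | sort_desc | reverse | unique

Check, running the answer program on each example:
  [-24, -49, -22, -3, 40, -32, 23, 11] -> [-120, -245, -110, -15, 200, -160, 115, 55] -> [600, 1225, 550, 75, -1000, 800, -575, -275] -> [1225, 800, 600, 550, 75, -275, -575, -1000] -> [-1000, -575, -275, 75, 550, 600, 800, 1225] -> [-1000, -575, -275, 75, 550, 600, 800, 1225]
  [-5, 36, 34, 27, 36] -> [-25, 180, 170, 135, 180] -> [125, -900, -850, -675, -900] -> [125, -675, -850, -900, -900] -> [-900, -900, -850, -675, 125] -> [-900, -850, -675, 125]
  [34, 0, -47, -42] -> [170, 0, -235, -210] -> [-850, 0, 1175, 1050] -> [1175, 1050, 0, -850] -> [-850, 0, 1050, 1175] -> [-850, 0, 1050, 1175]
  [-8, 48, -17, -9, -31, 3, 11, 30] -> [-40, 240, -85, -45, -155, 15, 55, 150] -> [200, -1200, 425, 225, 775, -75, -275, -750] -> [775, 425, 225, 200, -75, -275, -750, -1200] -> [-1200, -750, -275, -75, 200, 225, 425, 775] -> [-1200, -750, -275, -75, 200, 225, 425, 775]
  [47, 28, 21, 13] -> [235, 140, 105, 65] -> [-1175, -700, -525, -325] -> [-325, -525, -700, -1175] -> [-1175, -700, -525, -325] -> [-1175, -700, -525, -325]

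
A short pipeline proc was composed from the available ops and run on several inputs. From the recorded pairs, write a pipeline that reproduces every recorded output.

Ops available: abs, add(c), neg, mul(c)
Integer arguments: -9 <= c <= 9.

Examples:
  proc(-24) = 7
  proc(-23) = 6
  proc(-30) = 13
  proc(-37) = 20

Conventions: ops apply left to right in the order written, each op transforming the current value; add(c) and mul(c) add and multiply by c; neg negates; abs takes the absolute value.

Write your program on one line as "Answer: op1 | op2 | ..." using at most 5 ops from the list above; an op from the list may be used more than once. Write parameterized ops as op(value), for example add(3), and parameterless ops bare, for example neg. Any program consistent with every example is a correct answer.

add(8) | abs | add(-5) | add(2) | add(-6)

Check, running the answer program on each example:
  -24 -> -16 -> 16 -> 11 -> 13 -> 7
  -23 -> -15 -> 15 -> 10 -> 12 -> 6
  -30 -> -22 -> 22 -> 17 -> 19 -> 13
  -37 -> -29 -> 29 -> 24 -> 26 -> 20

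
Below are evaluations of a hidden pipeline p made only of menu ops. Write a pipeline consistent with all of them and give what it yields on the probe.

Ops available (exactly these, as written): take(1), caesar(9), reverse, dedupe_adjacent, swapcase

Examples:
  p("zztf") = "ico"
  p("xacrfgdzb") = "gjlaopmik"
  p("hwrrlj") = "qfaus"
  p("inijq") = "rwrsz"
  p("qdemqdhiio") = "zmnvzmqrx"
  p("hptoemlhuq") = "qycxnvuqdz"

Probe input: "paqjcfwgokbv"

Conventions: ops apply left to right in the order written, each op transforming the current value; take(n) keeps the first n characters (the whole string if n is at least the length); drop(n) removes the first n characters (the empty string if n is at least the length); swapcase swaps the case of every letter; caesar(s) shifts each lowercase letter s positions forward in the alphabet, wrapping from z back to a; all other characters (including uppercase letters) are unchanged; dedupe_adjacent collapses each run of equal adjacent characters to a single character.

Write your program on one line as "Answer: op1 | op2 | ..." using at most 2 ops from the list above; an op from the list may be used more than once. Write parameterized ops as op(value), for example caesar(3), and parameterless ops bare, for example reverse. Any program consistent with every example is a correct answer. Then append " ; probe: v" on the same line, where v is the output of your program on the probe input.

dedupe_adjacent | caesar(9) ; probe: "yjzslofpxtke"

Check, running the answer program on each example:
  "zztf" -> "ztf" -> "ico"
  "xacrfgdzb" -> "xacrfgdzb" -> "gjlaopmik"
  "hwrrlj" -> "hwrlj" -> "qfaus"
  "inijq" -> "inijq" -> "rwrsz"
  "qdemqdhiio" -> "qdemqdhio" -> "zmnvzmqrx"
  "hptoemlhuq" -> "hptoemlhuq" -> "qycxnvuqdz"
  probe: "paqjcfwgokbv" -> "paqjcfwgokbv" -> "yjzslofpxtke"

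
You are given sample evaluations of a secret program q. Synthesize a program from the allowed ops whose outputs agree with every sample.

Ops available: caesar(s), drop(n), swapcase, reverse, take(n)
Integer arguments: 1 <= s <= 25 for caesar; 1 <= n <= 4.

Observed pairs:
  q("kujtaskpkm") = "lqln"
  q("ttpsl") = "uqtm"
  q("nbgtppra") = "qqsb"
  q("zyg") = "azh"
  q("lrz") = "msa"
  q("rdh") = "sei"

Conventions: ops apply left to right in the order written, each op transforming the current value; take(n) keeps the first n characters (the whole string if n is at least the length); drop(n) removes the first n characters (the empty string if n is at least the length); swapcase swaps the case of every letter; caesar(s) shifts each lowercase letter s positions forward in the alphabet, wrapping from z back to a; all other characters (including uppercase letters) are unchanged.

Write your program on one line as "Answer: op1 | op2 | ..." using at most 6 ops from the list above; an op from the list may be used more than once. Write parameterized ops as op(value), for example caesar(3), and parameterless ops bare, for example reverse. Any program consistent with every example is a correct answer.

reverse | take(4) | caesar(4) | reverse | caesar(23)

Check, running the answer program on each example:
  "kujtaskpkm" -> "mkpksatjuk" -> "mkpk" -> "qoto" -> "otoq" -> "lqln"
  "ttpsl" -> "lsptt" -> "lspt" -> "pwtx" -> "xtwp" -> "uqtm"
  "nbgtppra" -> "arpptgbn" -> "arpp" -> "evtt" -> "ttve" -> "qqsb"
  "zyg" -> "gyz" -> "gyz" -> "kcd" -> "dck" -> "azh"
  "lrz" -> "zrl" -> "zrl" -> "dvp" -> "pvd" -> "msa"
  "rdh" -> "hdr" -> "hdr" -> "lhv" -> "vhl" -> "sei"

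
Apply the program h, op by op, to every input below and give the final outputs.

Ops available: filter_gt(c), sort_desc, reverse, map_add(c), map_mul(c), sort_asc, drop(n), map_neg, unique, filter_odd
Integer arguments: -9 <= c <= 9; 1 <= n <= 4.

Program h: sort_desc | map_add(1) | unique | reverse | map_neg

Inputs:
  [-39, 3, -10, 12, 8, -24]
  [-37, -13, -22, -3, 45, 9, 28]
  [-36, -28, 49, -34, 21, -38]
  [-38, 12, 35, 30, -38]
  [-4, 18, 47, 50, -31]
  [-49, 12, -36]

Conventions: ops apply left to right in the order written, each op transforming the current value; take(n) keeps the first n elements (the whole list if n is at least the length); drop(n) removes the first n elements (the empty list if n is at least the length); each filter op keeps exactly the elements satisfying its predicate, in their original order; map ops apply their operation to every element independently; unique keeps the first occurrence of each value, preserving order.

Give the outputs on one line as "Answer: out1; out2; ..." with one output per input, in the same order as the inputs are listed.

Execution, op by op:
  [-39, 3, -10, 12, 8, -24] -> [12, 8, 3, -10, -24, -39] -> [13, 9, 4, -9, -23, -38] -> [13, 9, 4, -9, -23, -38] -> [-38, -23, -9, 4, 9, 13] -> [38, 23, 9, -4, -9, -13]
  [-37, -13, -22, -3, 45, 9, 28] -> [45, 28, 9, -3, -13, -22, -37] -> [46, 29, 10, -2, -12, -21, -36] -> [46, 29, 10, -2, -12, -21, -36] -> [-36, -21, -12, -2, 10, 29, 46] -> [36, 21, 12, 2, -10, -29, -46]
  [-36, -28, 49, -34, 21, -38] -> [49, 21, -28, -34, -36, -38] -> [50, 22, -27, -33, -35, -37] -> [50, 22, -27, -33, -35, -37] -> [-37, -35, -33, -27, 22, 50] -> [37, 35, 33, 27, -22, -50]
  [-38, 12, 35, 30, -38] -> [35, 30, 12, -38, -38] -> [36, 31, 13, -37, -37] -> [36, 31, 13, -37] -> [-37, 13, 31, 36] -> [37, -13, -31, -36]
  [-4, 18, 47, 50, -31] -> [50, 47, 18, -4, -31] -> [51, 48, 19, -3, -30] -> [51, 48, 19, -3, -30] -> [-30, -3, 19, 48, 51] -> [30, 3, -19, -48, -51]
  [-49, 12, -36] -> [12, -36, -49] -> [13, -35, -48] -> [13, -35, -48] -> [-48, -35, 13] -> [48, 35, -13]

[38, 23, 9, -4, -9, -13]; [36, 21, 12, 2, -10, -29, -46]; [37, 35, 33, 27, -22, -50]; [37, -13, -31, -36]; [30, 3, -19, -48, -51]; [48, 35, -13]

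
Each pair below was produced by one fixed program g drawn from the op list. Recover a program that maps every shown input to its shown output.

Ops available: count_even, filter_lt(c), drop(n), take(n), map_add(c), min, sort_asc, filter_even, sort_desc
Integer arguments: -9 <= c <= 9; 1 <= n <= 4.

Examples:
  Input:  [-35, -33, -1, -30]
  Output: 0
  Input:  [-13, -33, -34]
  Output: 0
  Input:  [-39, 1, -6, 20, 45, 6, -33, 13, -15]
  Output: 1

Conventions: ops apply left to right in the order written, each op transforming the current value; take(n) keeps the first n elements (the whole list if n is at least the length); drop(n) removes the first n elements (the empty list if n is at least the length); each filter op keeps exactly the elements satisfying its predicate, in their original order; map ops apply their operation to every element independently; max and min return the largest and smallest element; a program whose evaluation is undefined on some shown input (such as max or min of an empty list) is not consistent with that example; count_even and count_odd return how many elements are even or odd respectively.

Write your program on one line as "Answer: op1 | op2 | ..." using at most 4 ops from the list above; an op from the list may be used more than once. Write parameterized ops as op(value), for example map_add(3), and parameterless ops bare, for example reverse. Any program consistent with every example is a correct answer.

map_add(3) | drop(3) | take(3) | count_even

Check, running the answer program on each example:
  [-35, -33, -1, -30] -> [-32, -30, 2, -27] -> [-27] -> [-27] -> 0
  [-13, -33, -34] -> [-10, -30, -31] -> [] -> [] -> 0
  [-39, 1, -6, 20, 45, 6, -33, 13, -15] -> [-36, 4, -3, 23, 48, 9, -30, 16, -12] -> [23, 48, 9, -30, 16, -12] -> [23, 48, 9] -> 1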